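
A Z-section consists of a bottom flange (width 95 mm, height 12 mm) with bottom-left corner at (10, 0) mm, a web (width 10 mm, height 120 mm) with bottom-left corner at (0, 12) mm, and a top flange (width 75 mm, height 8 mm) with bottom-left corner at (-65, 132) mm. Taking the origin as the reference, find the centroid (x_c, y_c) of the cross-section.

x_c = 18.72 mm, y_c = 59.47 mm

Part | A | x̄ᵢ | ȳᵢ | A·x̄ᵢ | A·ȳᵢ
bottom flange | 1140.00 | 57.50 | 6.00 | 65550.00 | 6840.00
web | 1200.00 | 5.00 | 72.00 | 6000.00 | 86400.00
top flange | 600.00 | -27.50 | 136.00 | -16500.00 | 81600.00
Σ | 2940.00 |  |  | 55050.00 | 174840.00
x_c = 55050.00 / 2940.00 = 18.72 mm
y_c = 174840.00 / 2940.00 = 59.47 mm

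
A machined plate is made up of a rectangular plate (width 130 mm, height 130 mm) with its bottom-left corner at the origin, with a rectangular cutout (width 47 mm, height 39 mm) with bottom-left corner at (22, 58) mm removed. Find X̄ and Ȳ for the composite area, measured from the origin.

plate: A = 130 × 130 = 16900.00, centroid at (65.00, 65.00).
hole: A = −(47 × 39) = -1833.00, centroid at (45.50, 77.50).
ΣA = 15067.00 mm², ΣAX̄ = 1015098.50 mm³, ΣAȲ = 956442.50 mm³.
X̄ = 1015098.50/15067.00 = 67.37 mm; Ȳ = 956442.50/15067.00 = 63.48 mm.

X̄ = 67.37 mm, Ȳ = 63.48 mm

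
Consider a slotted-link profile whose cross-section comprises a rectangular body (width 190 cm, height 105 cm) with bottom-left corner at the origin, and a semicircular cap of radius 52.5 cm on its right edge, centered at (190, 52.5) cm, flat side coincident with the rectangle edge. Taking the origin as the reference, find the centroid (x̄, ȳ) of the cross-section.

rectangular body: A = 190 × 105 = 19950.00, centroid at (95.00, 52.50).
semicircular end: A = ½π·52.5² = 4329.51, centroid at (212.28, 52.50).
ΣA = 24279.51 cm², ΣAx̄ = 2814325.15 cm³, ΣAȳ = 1274674.14 cm³.
x̄ = 2814325.15/24279.51 = 115.91 cm; ȳ = 1274674.14/24279.51 = 52.50 cm.

x̄ = 115.91 cm, ȳ = 52.50 cm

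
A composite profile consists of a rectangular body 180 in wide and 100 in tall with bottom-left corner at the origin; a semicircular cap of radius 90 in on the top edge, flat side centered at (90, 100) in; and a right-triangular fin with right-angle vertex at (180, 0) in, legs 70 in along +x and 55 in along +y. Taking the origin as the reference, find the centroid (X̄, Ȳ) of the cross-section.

X̄ = 96.68 in, Ȳ = 82.50 in

rectangular body: A = 180 × 100 = 18000.00, centroid at (90.00, 50.00).
semicircular top: A = ½π·90² = 12723.45, centroid at (90.00, 138.20).
triangular fin: A = ½·70·55 = 1925.00, centroid at (203.33, 18.33).
ΣA = 32648.45 in², ΣAX̄ = 3156527.19 in³, ΣAȲ = 2693636.69 in³.
X̄ = 3156527.19/32648.45 = 96.68 in; Ȳ = 2693636.69/32648.45 = 82.50 in.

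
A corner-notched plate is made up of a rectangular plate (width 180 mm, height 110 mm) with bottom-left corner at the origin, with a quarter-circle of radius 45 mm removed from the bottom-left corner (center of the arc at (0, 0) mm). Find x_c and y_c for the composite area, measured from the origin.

x_c = 96.19 mm, y_c = 58.14 mm

Part | A | x̄ᵢ | ȳᵢ | A·x̄ᵢ | A·ȳᵢ
plate | 19800.00 | 90.00 | 55.00 | 1782000.00 | 1089000.00
removed quarter-circle | -1590.43 | 19.10 | 19.10 | -30375.00 | -30375.00
Σ | 18209.57 |  |  | 1751625.00 | 1058625.00
x_c = 1751625.00 / 18209.57 = 96.19 mm
y_c = 1058625.00 / 18209.57 = 58.14 mm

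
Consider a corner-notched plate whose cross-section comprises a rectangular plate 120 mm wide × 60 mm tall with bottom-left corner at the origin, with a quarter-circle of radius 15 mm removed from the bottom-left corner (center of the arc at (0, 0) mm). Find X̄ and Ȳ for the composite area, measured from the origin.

X̄ = 61.35 mm, Ȳ = 30.59 mm

Part | A | x̄ᵢ | ȳᵢ | A·x̄ᵢ | A·ȳᵢ
plate | 7200.00 | 60.00 | 30.00 | 432000.00 | 216000.00
removed quarter-circle | -176.71 | 6.37 | 6.37 | -1125.00 | -1125.00
Σ | 7023.29 |  |  | 430875.00 | 214875.00
X̄ = 430875.00 / 7023.29 = 61.35 mm
Ȳ = 214875.00 / 7023.29 = 30.59 mm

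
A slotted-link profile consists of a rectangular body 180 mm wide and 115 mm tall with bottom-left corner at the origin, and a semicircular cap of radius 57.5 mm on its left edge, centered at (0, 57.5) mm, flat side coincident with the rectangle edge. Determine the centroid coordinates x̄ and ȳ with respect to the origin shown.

x̄ = 67.05 mm, ȳ = 57.50 mm

rectangular body: A = 180 × 115 = 20700.00, centroid at (90.00, 57.50).
semicircular end: A = ½π·57.5² = 5193.45, centroid at (-24.40, 57.50).
ΣA = 25893.45 mm², ΣAx̄ = 1736260.42 mm³, ΣAȳ = 1488873.11 mm³.
x̄ = 1736260.42/25893.45 = 67.05 mm; ȳ = 1488873.11/25893.45 = 57.50 mm.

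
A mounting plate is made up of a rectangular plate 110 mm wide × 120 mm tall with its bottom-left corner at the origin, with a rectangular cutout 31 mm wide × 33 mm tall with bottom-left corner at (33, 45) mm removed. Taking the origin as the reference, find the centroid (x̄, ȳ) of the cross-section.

Part | A | x̄ᵢ | ȳᵢ | A·x̄ᵢ | A·ȳᵢ
plate | 13200.00 | 55.00 | 60.00 | 726000.00 | 792000.00
hole | -1023.00 | 48.50 | 61.50 | -49615.50 | -62914.50
Σ | 12177.00 |  |  | 676384.50 | 729085.50
x̄ = 676384.50 / 12177.00 = 55.55 mm
ȳ = 729085.50 / 12177.00 = 59.87 mm

x̄ = 55.55 mm, ȳ = 59.87 mm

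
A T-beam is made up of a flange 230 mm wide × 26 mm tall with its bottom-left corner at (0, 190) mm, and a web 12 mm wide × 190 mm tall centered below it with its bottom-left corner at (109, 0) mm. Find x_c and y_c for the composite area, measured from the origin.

web: A = 12 × 190 = 2280.00, centroid at (115.00, 95.00).
flange: A = 230 × 26 = 5980.00, centroid at (115.00, 203.00).
ΣA = 8260.00 mm²
ΣAx_c = (2280.00)(115.00) + (5980.00)(115.00) = 949900.00 mm³
ΣAy_c = (2280.00)(95.00) + (5980.00)(203.00) = 1430540.00 mm³
x_c = 949900.00 / 8260.00 = 115.00 mm
y_c = 1430540.00 / 8260.00 = 173.19 mm

x_c = 115.00 mm, y_c = 173.19 mm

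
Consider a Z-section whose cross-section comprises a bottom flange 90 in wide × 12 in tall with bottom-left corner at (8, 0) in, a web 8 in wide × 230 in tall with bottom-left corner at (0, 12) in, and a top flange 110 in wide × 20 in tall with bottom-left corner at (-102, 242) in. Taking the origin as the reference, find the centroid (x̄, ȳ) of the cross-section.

x̄ = -7.58 in, ȳ = 155.19 in

Part | A | x̄ᵢ | ȳᵢ | A·x̄ᵢ | A·ȳᵢ
bottom flange | 1080.00 | 53.00 | 6.00 | 57240.00 | 6480.00
web | 1840.00 | 4.00 | 127.00 | 7360.00 | 233680.00
top flange | 2200.00 | -47.00 | 252.00 | -103400.00 | 554400.00
Σ | 5120.00 |  |  | -38800.00 | 794560.00
x̄ = -38800.00 / 5120.00 = -7.58 in
ȳ = 794560.00 / 5120.00 = 155.19 in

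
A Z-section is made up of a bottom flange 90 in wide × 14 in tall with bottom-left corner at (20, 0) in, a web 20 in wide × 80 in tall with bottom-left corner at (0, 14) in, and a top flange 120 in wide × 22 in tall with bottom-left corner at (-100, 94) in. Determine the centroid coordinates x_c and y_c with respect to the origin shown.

bottom flange: A = 90 × 14 = 1260.00, centroid at (65.00, 7.00).
web: A = 20 × 80 = 1600.00, centroid at (10.00, 54.00).
top flange: A = 120 × 22 = 2640.00, centroid at (-40.00, 105.00).
ΣA = 5500.00 in², ΣAx_c = -7700.00 in³, ΣAy_c = 372420.00 in³.
x_c = -7700.00/5500.00 = -1.40 in; y_c = 372420.00/5500.00 = 67.71 in.

x_c = -1.40 in, y_c = 67.71 in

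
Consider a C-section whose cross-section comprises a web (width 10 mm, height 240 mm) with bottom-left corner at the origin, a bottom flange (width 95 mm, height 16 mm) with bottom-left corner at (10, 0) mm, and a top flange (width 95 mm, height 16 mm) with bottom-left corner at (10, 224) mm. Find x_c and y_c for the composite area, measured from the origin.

Part | A | x̄ᵢ | ȳᵢ | A·x̄ᵢ | A·ȳᵢ
web | 2400.00 | 5.00 | 120.00 | 12000.00 | 288000.00
bottom flange | 1520.00 | 57.50 | 8.00 | 87400.00 | 12160.00
top flange | 1520.00 | 57.50 | 232.00 | 87400.00 | 352640.00
Σ | 5440.00 |  |  | 186800.00 | 652800.00
x_c = 186800.00 / 5440.00 = 34.34 mm
y_c = 652800.00 / 5440.00 = 120.00 mm

x_c = 34.34 mm, y_c = 120.00 mm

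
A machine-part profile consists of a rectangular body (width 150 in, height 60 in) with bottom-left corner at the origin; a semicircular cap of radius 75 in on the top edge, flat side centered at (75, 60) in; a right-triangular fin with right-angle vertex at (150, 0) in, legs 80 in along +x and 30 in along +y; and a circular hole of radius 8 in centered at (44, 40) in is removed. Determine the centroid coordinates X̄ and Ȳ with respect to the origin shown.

rectangular body: A = 150 × 60 = 9000.00, centroid at (75.00, 30.00).
semicircular top: A = ½π·75² = 8835.73, centroid at (75.00, 91.83).
triangular fin: A = ½·80·30 = 1200.00, centroid at (176.67, 10.00).
hole: A = −π·8² = -201.06, centroid at (44.00, 40.00).
ΣA = 18834.67 in²
ΣAX̄ = (9000.00)(75.00) + (8835.73)(75.00) + (1200.00)(176.67) + (-201.06)(44.00) = 1540832.98 in³
ΣAȲ = (9000.00)(30.00) + (8835.73)(91.83) + (1200.00)(10.00) + (-201.06)(40.00) = 1085351.28 in³
X̄ = 1540832.98 / 18834.67 = 81.81 in
Ȳ = 1085351.28 / 18834.67 = 57.63 in

X̄ = 81.81 in, Ȳ = 57.63 in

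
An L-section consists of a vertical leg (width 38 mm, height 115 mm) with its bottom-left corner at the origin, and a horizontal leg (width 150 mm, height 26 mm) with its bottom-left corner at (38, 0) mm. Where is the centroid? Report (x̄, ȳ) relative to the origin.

vertical leg: A = 38 × 115 = 4370.00, centroid at (19.00, 57.50).
horizontal leg: A = 150 × 26 = 3900.00, centroid at (113.00, 13.00).
ΣA = 8270.00 mm², ΣAx̄ = 523730.00 mm³, ΣAȳ = 301975.00 mm³.
x̄ = 523730.00/8270.00 = 63.33 mm; ȳ = 301975.00/8270.00 = 36.51 mm.

x̄ = 63.33 mm, ȳ = 36.51 mm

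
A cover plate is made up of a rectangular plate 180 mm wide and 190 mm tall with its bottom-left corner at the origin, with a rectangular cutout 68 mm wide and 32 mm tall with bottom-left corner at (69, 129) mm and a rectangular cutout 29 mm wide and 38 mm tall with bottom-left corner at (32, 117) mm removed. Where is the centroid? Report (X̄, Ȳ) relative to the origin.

plate: A = 180 × 190 = 34200.00, centroid at (90.00, 95.00).
hole 1: A = −(68 × 32) = -2176.00, centroid at (103.00, 145.00).
hole 2: A = −(29 × 38) = -1102.00, centroid at (46.50, 136.00).
ΣA = 30922.00 mm²
ΣAX̄ = (34200.00)(90.00) + (-2176.00)(103.00) + (-1102.00)(46.50) = 2802629.00 mm³
ΣAȲ = (34200.00)(95.00) + (-2176.00)(145.00) + (-1102.00)(136.00) = 2783608.00 mm³
X̄ = 2802629.00 / 30922.00 = 90.64 mm
Ȳ = 2783608.00 / 30922.00 = 90.02 mm

X̄ = 90.64 mm, Ȳ = 90.02 mm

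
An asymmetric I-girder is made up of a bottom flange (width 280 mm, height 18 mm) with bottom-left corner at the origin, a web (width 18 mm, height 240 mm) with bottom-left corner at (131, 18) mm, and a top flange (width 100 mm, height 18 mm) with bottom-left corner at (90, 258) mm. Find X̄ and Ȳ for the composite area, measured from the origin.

bottom flange: A = 280 × 18 = 5040.00, centroid at (140.00, 9.00).
web: A = 18 × 240 = 4320.00, centroid at (140.00, 138.00).
top flange: A = 100 × 18 = 1800.00, centroid at (140.00, 267.00).
ΣA = 11160.00 mm², ΣAX̄ = 1562400.00 mm³, ΣAȲ = 1122120.00 mm³.
X̄ = 1562400.00/11160.00 = 140.00 mm; Ȳ = 1122120.00/11160.00 = 100.55 mm.

X̄ = 140.00 mm, Ȳ = 100.55 mm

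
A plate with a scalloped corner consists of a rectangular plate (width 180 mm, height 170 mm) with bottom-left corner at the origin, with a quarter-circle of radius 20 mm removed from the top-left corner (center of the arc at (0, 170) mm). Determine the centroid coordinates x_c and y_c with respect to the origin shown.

Part | A | x̄ᵢ | ȳᵢ | A·x̄ᵢ | A·ȳᵢ
plate | 30600.00 | 90.00 | 85.00 | 2754000.00 | 2601000.00
removed quarter-circle | -314.16 | 8.49 | 161.51 | -2666.67 | -50740.41
Σ | 30285.84 |  |  | 2751333.33 | 2550259.59
x_c = 2751333.33 / 30285.84 = 90.85 mm
y_c = 2550259.59 / 30285.84 = 84.21 mm

x_c = 90.85 mm, y_c = 84.21 mm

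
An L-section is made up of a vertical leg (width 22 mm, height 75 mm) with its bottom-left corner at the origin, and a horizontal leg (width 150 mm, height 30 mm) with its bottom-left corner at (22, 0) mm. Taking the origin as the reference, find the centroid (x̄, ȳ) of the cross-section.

Part | A | x̄ᵢ | ȳᵢ | A·x̄ᵢ | A·ȳᵢ
vertical leg | 1650.00 | 11.00 | 37.50 | 18150.00 | 61875.00
horizontal leg | 4500.00 | 97.00 | 15.00 | 436500.00 | 67500.00
Σ | 6150.00 |  |  | 454650.00 | 129375.00
x̄ = 454650.00 / 6150.00 = 73.93 mm
ȳ = 129375.00 / 6150.00 = 21.04 mm

x̄ = 73.93 mm, ȳ = 21.04 mm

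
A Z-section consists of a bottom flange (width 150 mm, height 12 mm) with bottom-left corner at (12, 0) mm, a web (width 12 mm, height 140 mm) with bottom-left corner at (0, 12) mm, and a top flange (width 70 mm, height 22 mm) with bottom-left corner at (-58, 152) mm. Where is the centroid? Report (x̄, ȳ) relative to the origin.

Part | A | x̄ᵢ | ȳᵢ | A·x̄ᵢ | A·ȳᵢ
bottom flange | 1800.00 | 87.00 | 6.00 | 156600.00 | 10800.00
web | 1680.00 | 6.00 | 82.00 | 10080.00 | 137760.00
top flange | 1540.00 | -23.00 | 163.00 | -35420.00 | 251020.00
Σ | 5020.00 |  |  | 131260.00 | 399580.00
x̄ = 131260.00 / 5020.00 = 26.15 mm
ȳ = 399580.00 / 5020.00 = 79.60 mm

x̄ = 26.15 mm, ȳ = 79.60 mm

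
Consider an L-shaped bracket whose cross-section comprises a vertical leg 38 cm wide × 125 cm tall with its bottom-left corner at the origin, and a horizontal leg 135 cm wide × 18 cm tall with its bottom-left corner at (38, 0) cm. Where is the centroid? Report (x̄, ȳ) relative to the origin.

Part | A | x̄ᵢ | ȳᵢ | A·x̄ᵢ | A·ȳᵢ
vertical leg | 4750.00 | 19.00 | 62.50 | 90250.00 | 296875.00
horizontal leg | 2430.00 | 105.50 | 9.00 | 256365.00 | 21870.00
Σ | 7180.00 |  |  | 346615.00 | 318745.00
x̄ = 346615.00 / 7180.00 = 48.28 cm
ȳ = 318745.00 / 7180.00 = 44.39 cm

x̄ = 48.28 cm, ȳ = 44.39 cm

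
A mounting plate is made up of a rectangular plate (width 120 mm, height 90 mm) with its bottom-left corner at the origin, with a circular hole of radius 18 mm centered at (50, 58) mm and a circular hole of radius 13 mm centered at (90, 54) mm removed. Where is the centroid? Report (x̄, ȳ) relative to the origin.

plate: A = 120 × 90 = 10800.00, centroid at (60.00, 45.00).
hole 1: A = −π·18² = -1017.88, centroid at (50.00, 58.00).
hole 2: A = −π·13² = -530.93, centroid at (90.00, 54.00).
ΣA = 9251.19 mm²
ΣAx̄ = (10800.00)(60.00) + (-1017.88)(50.00) + (-530.93)(90.00) = 549322.57 mm³
ΣAȳ = (10800.00)(45.00) + (-1017.88)(58.00) + (-530.93)(54.00) = 398293.02 mm³
x̄ = 549322.57 / 9251.19 = 59.38 mm
ȳ = 398293.02 / 9251.19 = 43.05 mm

x̄ = 59.38 mm, ȳ = 43.05 mm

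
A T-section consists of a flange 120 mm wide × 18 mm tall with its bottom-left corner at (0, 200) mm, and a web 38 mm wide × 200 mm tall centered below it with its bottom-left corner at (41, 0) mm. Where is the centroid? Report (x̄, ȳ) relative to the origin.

x̄ = 60.00 mm, ȳ = 124.12 mm

Part | A | x̄ᵢ | ȳᵢ | A·x̄ᵢ | A·ȳᵢ
web | 7600.00 | 60.00 | 100.00 | 456000.00 | 760000.00
flange | 2160.00 | 60.00 | 209.00 | 129600.00 | 451440.00
Σ | 9760.00 |  |  | 585600.00 | 1211440.00
x̄ = 585600.00 / 9760.00 = 60.00 mm
ȳ = 1211440.00 / 9760.00 = 124.12 mm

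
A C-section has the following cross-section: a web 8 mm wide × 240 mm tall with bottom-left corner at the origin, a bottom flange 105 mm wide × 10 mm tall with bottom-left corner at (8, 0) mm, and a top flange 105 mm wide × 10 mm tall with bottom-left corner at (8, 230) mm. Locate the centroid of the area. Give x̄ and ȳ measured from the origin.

Part | A | x̄ᵢ | ȳᵢ | A·x̄ᵢ | A·ȳᵢ
web | 1920.00 | 4.00 | 120.00 | 7680.00 | 230400.00
bottom flange | 1050.00 | 60.50 | 5.00 | 63525.00 | 5250.00
top flange | 1050.00 | 60.50 | 235.00 | 63525.00 | 246750.00
Σ | 4020.00 |  |  | 134730.00 | 482400.00
x̄ = 134730.00 / 4020.00 = 33.51 mm
ȳ = 482400.00 / 4020.00 = 120.00 mm

x̄ = 33.51 mm, ȳ = 120.00 mm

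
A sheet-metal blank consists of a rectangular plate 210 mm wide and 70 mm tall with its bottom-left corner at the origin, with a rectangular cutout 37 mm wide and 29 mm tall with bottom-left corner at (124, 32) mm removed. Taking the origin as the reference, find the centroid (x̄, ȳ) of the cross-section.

x̄ = 102.05 mm, ȳ = 34.09 mm

plate: A = 210 × 70 = 14700.00, centroid at (105.00, 35.00).
hole: A = −(37 × 29) = -1073.00, centroid at (142.50, 46.50).
ΣA = 13627.00 mm²
ΣAx̄ = (14700.00)(105.00) + (-1073.00)(142.50) = 1390597.50 mm³
ΣAȳ = (14700.00)(35.00) + (-1073.00)(46.50) = 464605.50 mm³
x̄ = 1390597.50 / 13627.00 = 102.05 mm
ȳ = 464605.50 / 13627.00 = 34.09 mm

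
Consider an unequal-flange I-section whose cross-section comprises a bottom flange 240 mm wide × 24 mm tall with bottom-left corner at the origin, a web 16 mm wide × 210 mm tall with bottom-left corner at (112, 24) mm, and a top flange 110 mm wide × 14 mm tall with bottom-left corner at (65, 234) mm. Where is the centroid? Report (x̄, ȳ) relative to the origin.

Part | A | x̄ᵢ | ȳᵢ | A·x̄ᵢ | A·ȳᵢ
bottom flange | 5760.00 | 120.00 | 12.00 | 691200.00 | 69120.00
web | 3360.00 | 120.00 | 129.00 | 403200.00 | 433440.00
top flange | 1540.00 | 120.00 | 241.00 | 184800.00 | 371140.00
Σ | 10660.00 |  |  | 1279200.00 | 873700.00
x̄ = 1279200.00 / 10660.00 = 120.00 mm
ȳ = 873700.00 / 10660.00 = 81.96 mm

x̄ = 120.00 mm, ȳ = 81.96 mm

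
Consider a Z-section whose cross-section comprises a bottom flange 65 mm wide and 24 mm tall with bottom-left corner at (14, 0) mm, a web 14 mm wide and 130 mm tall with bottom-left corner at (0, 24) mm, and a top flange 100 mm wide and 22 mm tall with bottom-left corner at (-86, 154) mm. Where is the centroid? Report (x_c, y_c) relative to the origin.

x_c = 1.09 mm, y_c = 97.44 mm

bottom flange: A = 65 × 24 = 1560.00, centroid at (46.50, 12.00).
web: A = 14 × 130 = 1820.00, centroid at (7.00, 89.00).
top flange: A = 100 × 22 = 2200.00, centroid at (-36.00, 165.00).
ΣA = 5580.00 mm², ΣAx_c = 6080.00 mm³, ΣAy_c = 543700.00 mm³.
x_c = 6080.00/5580.00 = 1.09 mm; y_c = 543700.00/5580.00 = 97.44 mm.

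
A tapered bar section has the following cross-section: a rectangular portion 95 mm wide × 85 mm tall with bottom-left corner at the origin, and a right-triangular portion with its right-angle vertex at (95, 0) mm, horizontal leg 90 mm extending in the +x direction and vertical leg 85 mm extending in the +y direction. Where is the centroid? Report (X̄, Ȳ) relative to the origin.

Part | A | x̄ᵢ | ȳᵢ | A·x̄ᵢ | A·ȳᵢ
rectangular portion | 8075.00 | 47.50 | 42.50 | 383562.50 | 343187.50
triangular portion | 3825.00 | 125.00 | 28.33 | 478125.00 | 108375.00
Σ | 11900.00 |  |  | 861687.50 | 451562.50
X̄ = 861687.50 / 11900.00 = 72.41 mm
Ȳ = 451562.50 / 11900.00 = 37.95 mm

X̄ = 72.41 mm, Ȳ = 37.95 mm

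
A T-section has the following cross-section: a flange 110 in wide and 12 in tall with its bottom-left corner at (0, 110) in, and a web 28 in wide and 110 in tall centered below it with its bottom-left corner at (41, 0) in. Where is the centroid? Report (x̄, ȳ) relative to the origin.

Part | A | x̄ᵢ | ȳᵢ | A·x̄ᵢ | A·ȳᵢ
web | 3080.00 | 55.00 | 55.00 | 169400.00 | 169400.00
flange | 1320.00 | 55.00 | 116.00 | 72600.00 | 153120.00
Σ | 4400.00 |  |  | 242000.00 | 322520.00
x̄ = 242000.00 / 4400.00 = 55.00 in
ȳ = 322520.00 / 4400.00 = 73.30 in

x̄ = 55.00 in, ȳ = 73.30 in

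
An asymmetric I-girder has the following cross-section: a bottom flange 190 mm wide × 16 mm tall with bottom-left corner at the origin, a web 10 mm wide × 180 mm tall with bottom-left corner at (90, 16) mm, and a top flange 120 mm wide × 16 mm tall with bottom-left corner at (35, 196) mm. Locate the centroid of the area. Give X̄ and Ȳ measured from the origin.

bottom flange: A = 190 × 16 = 3040.00, centroid at (95.00, 8.00).
web: A = 10 × 180 = 1800.00, centroid at (95.00, 106.00).
top flange: A = 120 × 16 = 1920.00, centroid at (95.00, 204.00).
ΣA = 6760.00 mm², ΣAX̄ = 642200.00 mm³, ΣAȲ = 606800.00 mm³.
X̄ = 642200.00/6760.00 = 95.00 mm; Ȳ = 606800.00/6760.00 = 89.76 mm.

X̄ = 95.00 mm, Ȳ = 89.76 mm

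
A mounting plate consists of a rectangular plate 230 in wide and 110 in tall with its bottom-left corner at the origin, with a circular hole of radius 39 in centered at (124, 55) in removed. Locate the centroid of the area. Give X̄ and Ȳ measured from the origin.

X̄ = 112.90 in, Ȳ = 55.00 in

plate: A = 230 × 110 = 25300.00, centroid at (115.00, 55.00).
hole: A = −π·39² = -4778.36, centroid at (124.00, 55.00).
ΣA = 20521.64 in²
ΣAX̄ = (25300.00)(115.00) + (-4778.36)(124.00) = 2316983.06 in³
ΣAȲ = (25300.00)(55.00) + (-4778.36)(55.00) = 1128690.07 in³
X̄ = 2316983.06 / 20521.64 = 112.90 in
Ȳ = 1128690.07 / 20521.64 = 55.00 in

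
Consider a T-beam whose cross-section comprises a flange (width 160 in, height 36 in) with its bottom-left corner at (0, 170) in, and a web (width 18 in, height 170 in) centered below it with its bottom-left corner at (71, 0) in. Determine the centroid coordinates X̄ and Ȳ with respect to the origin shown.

web: A = 18 × 170 = 3060.00, centroid at (80.00, 85.00).
flange: A = 160 × 36 = 5760.00, centroid at (80.00, 188.00).
ΣA = 8820.00 in², ΣAX̄ = 705600.00 in³, ΣAȲ = 1342980.00 in³.
X̄ = 705600.00/8820.00 = 80.00 in; Ȳ = 1342980.00/8820.00 = 152.27 in.

X̄ = 80.00 in, Ȳ = 152.27 in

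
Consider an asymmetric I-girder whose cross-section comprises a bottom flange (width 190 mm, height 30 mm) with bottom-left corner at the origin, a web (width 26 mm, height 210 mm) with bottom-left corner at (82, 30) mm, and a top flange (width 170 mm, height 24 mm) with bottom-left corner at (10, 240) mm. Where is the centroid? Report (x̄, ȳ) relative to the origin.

Part | A | x̄ᵢ | ȳᵢ | A·x̄ᵢ | A·ȳᵢ
bottom flange | 5700.00 | 95.00 | 15.00 | 541500.00 | 85500.00
web | 5460.00 | 95.00 | 135.00 | 518700.00 | 737100.00
top flange | 4080.00 | 95.00 | 252.00 | 387600.00 | 1028160.00
Σ | 15240.00 |  |  | 1447800.00 | 1850760.00
x̄ = 1447800.00 / 15240.00 = 95.00 mm
ȳ = 1850760.00 / 15240.00 = 121.44 mm

x̄ = 95.00 mm, ȳ = 121.44 mm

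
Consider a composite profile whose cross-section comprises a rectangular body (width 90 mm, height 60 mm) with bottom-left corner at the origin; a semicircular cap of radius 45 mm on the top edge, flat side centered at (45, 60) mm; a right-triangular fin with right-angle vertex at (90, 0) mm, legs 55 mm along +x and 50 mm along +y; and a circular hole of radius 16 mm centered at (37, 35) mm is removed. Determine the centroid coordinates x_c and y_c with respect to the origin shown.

rectangular body: A = 90 × 60 = 5400.00, centroid at (45.00, 30.00).
semicircular top: A = ½π·45² = 3180.86, centroid at (45.00, 79.10).
triangular fin: A = ½·55·50 = 1375.00, centroid at (108.33, 16.67).
hole: A = −π·16² = -804.25, centroid at (37.00, 35.00).
ΣA = 9151.61 mm²
ΣAx_c = (5400.00)(45.00) + (3180.86)(45.00) + (1375.00)(108.33) + (-804.25)(37.00) = 505339.98 mm³
ΣAy_c = (5400.00)(30.00) + (3180.86)(79.10) + (1375.00)(16.67) + (-804.25)(35.00) = 408369.75 mm³
x_c = 505339.98 / 9151.61 = 55.22 mm
y_c = 408369.75 / 9151.61 = 44.62 mm

x_c = 55.22 mm, y_c = 44.62 mm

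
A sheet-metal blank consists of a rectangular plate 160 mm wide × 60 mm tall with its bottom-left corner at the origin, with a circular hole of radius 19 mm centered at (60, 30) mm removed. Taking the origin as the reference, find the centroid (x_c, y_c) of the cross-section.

plate: A = 160 × 60 = 9600.00, centroid at (80.00, 30.00).
hole: A = −π·19² = -1134.11, centroid at (60.00, 30.00).
ΣA = 8465.89 mm², ΣAx_c = 699953.10 mm³, ΣAy_c = 253976.55 mm³.
x_c = 699953.10/8465.89 = 82.68 mm; y_c = 253976.55/8465.89 = 30.00 mm.

x_c = 82.68 mm, y_c = 30.00 mm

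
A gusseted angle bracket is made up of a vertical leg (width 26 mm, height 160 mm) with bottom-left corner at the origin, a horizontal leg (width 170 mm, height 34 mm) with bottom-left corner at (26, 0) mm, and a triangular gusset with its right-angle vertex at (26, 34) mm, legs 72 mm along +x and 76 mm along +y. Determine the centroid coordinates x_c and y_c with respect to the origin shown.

Part | A | x̄ᵢ | ȳᵢ | A·x̄ᵢ | A·ȳᵢ
vertical leg | 4160.00 | 13.00 | 80.00 | 54080.00 | 332800.00
horizontal leg | 5780.00 | 111.00 | 17.00 | 641580.00 | 98260.00
gusset | 2736.00 | 50.00 | 59.33 | 136800.00 | 162336.00
Σ | 12676.00 |  |  | 832460.00 | 593396.00
x_c = 832460.00 / 12676.00 = 65.67 mm
y_c = 593396.00 / 12676.00 = 46.81 mm

x_c = 65.67 mm, y_c = 46.81 mm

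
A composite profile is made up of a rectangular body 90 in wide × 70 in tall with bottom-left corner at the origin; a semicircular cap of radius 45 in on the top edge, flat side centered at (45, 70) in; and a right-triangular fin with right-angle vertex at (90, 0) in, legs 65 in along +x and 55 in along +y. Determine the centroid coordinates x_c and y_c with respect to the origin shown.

rectangular body: A = 90 × 70 = 6300.00, centroid at (45.00, 35.00).
semicircular top: A = ½π·45² = 3180.86, centroid at (45.00, 89.10).
triangular fin: A = ½·65·55 = 1787.50, centroid at (111.67, 18.33).
ΣA = 11268.36 in², ΣAx_c = 626242.98 in³, ΣAy_c = 536681.21 in³.
x_c = 626242.98/11268.36 = 55.58 in; y_c = 536681.21/11268.36 = 47.63 in.

x_c = 55.58 in, y_c = 47.63 in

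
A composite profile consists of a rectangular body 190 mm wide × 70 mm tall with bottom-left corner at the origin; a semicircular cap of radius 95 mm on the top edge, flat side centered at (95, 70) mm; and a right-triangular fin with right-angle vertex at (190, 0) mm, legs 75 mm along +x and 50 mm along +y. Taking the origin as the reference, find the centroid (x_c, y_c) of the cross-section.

x_c = 102.67 mm, y_c = 70.21 mm

Part | A | x̄ᵢ | ȳᵢ | A·x̄ᵢ | A·ȳᵢ
rectangular body | 13300.00 | 95.00 | 35.00 | 1263500.00 | 465500.00
semicircular top | 14176.44 | 95.00 | 110.32 | 1346761.50 | 1563933.91
triangular fin | 1875.00 | 215.00 | 16.67 | 403125.00 | 31250.00
Σ | 29351.44 |  |  | 3013386.50 | 2060683.91
x_c = 3013386.50 / 29351.44 = 102.67 mm
y_c = 2060683.91 / 29351.44 = 70.21 mm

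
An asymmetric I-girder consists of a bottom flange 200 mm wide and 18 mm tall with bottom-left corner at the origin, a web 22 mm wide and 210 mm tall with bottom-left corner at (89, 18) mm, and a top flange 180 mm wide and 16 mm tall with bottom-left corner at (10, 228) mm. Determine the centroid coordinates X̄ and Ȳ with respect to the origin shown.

X̄ = 100.00 mm, Ȳ = 115.35 mm

bottom flange: A = 200 × 18 = 3600.00, centroid at (100.00, 9.00).
web: A = 22 × 210 = 4620.00, centroid at (100.00, 123.00).
top flange: A = 180 × 16 = 2880.00, centroid at (100.00, 236.00).
ΣA = 11100.00 mm²
ΣAX̄ = (3600.00)(100.00) + (4620.00)(100.00) + (2880.00)(100.00) = 1110000.00 mm³
ΣAȲ = (3600.00)(9.00) + (4620.00)(123.00) + (2880.00)(236.00) = 1280340.00 mm³
X̄ = 1110000.00 / 11100.00 = 100.00 mm
Ȳ = 1280340.00 / 11100.00 = 115.35 mm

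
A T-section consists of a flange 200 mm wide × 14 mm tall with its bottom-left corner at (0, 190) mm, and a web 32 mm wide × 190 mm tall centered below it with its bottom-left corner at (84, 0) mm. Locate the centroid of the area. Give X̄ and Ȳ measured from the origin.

web: A = 32 × 190 = 6080.00, centroid at (100.00, 95.00).
flange: A = 200 × 14 = 2800.00, centroid at (100.00, 197.00).
ΣA = 8880.00 mm², ΣAX̄ = 888000.00 mm³, ΣAȲ = 1129200.00 mm³.
X̄ = 888000.00/8880.00 = 100.00 mm; Ȳ = 1129200.00/8880.00 = 127.16 mm.

X̄ = 100.00 mm, Ȳ = 127.16 mm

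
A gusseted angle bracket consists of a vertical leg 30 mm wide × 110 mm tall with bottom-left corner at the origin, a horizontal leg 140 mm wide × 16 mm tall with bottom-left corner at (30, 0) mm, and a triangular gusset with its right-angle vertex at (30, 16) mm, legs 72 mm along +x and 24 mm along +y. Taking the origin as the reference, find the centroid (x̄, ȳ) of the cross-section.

x̄ = 49.99 mm, ȳ = 34.38 mm

vertical leg: A = 30 × 110 = 3300.00, centroid at (15.00, 55.00).
horizontal leg: A = 140 × 16 = 2240.00, centroid at (100.00, 8.00).
gusset: A = ½·72·24 = 864.00, centroid at (54.00, 24.00).
ΣA = 6404.00 mm²
ΣAx̄ = (3300.00)(15.00) + (2240.00)(100.00) + (864.00)(54.00) = 320156.00 mm³
ΣAȳ = (3300.00)(55.00) + (2240.00)(8.00) + (864.00)(24.00) = 220156.00 mm³
x̄ = 320156.00 / 6404.00 = 49.99 mm
ȳ = 220156.00 / 6404.00 = 34.38 mm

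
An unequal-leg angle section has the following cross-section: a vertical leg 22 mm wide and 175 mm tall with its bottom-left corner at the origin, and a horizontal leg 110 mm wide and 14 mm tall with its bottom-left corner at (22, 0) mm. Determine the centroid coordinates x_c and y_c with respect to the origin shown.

x_c = 29.86 mm, y_c = 64.50 mm

Part | A | x̄ᵢ | ȳᵢ | A·x̄ᵢ | A·ȳᵢ
vertical leg | 3850.00 | 11.00 | 87.50 | 42350.00 | 336875.00
horizontal leg | 1540.00 | 77.00 | 7.00 | 118580.00 | 10780.00
Σ | 5390.00 |  |  | 160930.00 | 347655.00
x_c = 160930.00 / 5390.00 = 29.86 mm
y_c = 347655.00 / 5390.00 = 64.50 mm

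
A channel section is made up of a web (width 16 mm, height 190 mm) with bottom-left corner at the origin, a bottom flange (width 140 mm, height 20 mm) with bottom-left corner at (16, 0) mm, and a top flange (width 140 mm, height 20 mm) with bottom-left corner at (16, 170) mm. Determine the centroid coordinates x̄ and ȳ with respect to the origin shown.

x̄ = 58.56 mm, ȳ = 95.00 mm

web: A = 16 × 190 = 3040.00, centroid at (8.00, 95.00).
bottom flange: A = 140 × 20 = 2800.00, centroid at (86.00, 10.00).
top flange: A = 140 × 20 = 2800.00, centroid at (86.00, 180.00).
ΣA = 8640.00 mm², ΣAx̄ = 505920.00 mm³, ΣAȳ = 820800.00 mm³.
x̄ = 505920.00/8640.00 = 58.56 mm; ȳ = 820800.00/8640.00 = 95.00 mm.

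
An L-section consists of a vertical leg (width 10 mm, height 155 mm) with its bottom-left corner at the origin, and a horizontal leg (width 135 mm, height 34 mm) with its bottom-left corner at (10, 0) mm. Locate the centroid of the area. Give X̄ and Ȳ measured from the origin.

vertical leg: A = 10 × 155 = 1550.00, centroid at (5.00, 77.50).
horizontal leg: A = 135 × 34 = 4590.00, centroid at (77.50, 17.00).
ΣA = 6140.00 mm²
ΣAX̄ = (1550.00)(5.00) + (4590.00)(77.50) = 363475.00 mm³
ΣAȲ = (1550.00)(77.50) + (4590.00)(17.00) = 198155.00 mm³
X̄ = 363475.00 / 6140.00 = 59.20 mm
Ȳ = 198155.00 / 6140.00 = 32.27 mm

X̄ = 59.20 mm, Ȳ = 32.27 mm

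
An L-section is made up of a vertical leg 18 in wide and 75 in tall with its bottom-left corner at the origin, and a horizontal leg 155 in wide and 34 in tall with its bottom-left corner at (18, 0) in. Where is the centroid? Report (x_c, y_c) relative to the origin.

x_c = 77.86 in, y_c = 21.18 in

vertical leg: A = 18 × 75 = 1350.00, centroid at (9.00, 37.50).
horizontal leg: A = 155 × 34 = 5270.00, centroid at (95.50, 17.00).
ΣA = 6620.00 in², ΣAx_c = 515435.00 in³, ΣAy_c = 140215.00 in³.
x_c = 515435.00/6620.00 = 77.86 in; y_c = 140215.00/6620.00 = 21.18 in.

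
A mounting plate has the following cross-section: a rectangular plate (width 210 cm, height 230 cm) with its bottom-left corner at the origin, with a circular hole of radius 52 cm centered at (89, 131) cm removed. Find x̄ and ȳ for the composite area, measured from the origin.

Part | A | x̄ᵢ | ȳᵢ | A·x̄ᵢ | A·ȳᵢ
plate | 48300.00 | 105.00 | 115.00 | 5071500.00 | 5554500.00
hole | -8494.87 | 89.00 | 131.00 | -756043.12 | -1112827.52
Σ | 39805.13 |  |  | 4315456.88 | 4441672.48
x̄ = 4315456.88 / 39805.13 = 108.41 cm
ȳ = 4441672.48 / 39805.13 = 111.59 cm

x̄ = 108.41 cm, ȳ = 111.59 cm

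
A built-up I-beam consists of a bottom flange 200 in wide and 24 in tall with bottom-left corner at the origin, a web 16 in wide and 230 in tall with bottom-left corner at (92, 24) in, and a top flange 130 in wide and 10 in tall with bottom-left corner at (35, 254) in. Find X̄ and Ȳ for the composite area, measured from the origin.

bottom flange: A = 200 × 24 = 4800.00, centroid at (100.00, 12.00).
web: A = 16 × 230 = 3680.00, centroid at (100.00, 139.00).
top flange: A = 130 × 10 = 1300.00, centroid at (100.00, 259.00).
ΣA = 9780.00 in²
ΣAX̄ = (4800.00)(100.00) + (3680.00)(100.00) + (1300.00)(100.00) = 978000.00 in³
ΣAȲ = (4800.00)(12.00) + (3680.00)(139.00) + (1300.00)(259.00) = 905820.00 in³
X̄ = 978000.00 / 9780.00 = 100.00 in
Ȳ = 905820.00 / 9780.00 = 92.62 in

X̄ = 100.00 in, Ȳ = 92.62 in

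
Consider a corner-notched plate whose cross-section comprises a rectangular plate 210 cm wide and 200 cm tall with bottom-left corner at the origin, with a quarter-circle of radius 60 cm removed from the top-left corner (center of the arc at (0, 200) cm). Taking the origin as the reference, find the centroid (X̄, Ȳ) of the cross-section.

Part | A | x̄ᵢ | ȳᵢ | A·x̄ᵢ | A·ȳᵢ
plate | 42000.00 | 105.00 | 100.00 | 4410000.00 | 4200000.00
removed quarter-circle | -2827.43 | 25.46 | 174.54 | -72000.00 | -493486.68
Σ | 39172.57 |  |  | 4338000.00 | 3706513.32
X̄ = 4338000.00 / 39172.57 = 110.74 cm
Ȳ = 3706513.32 / 39172.57 = 94.62 cm

X̄ = 110.74 cm, Ȳ = 94.62 cm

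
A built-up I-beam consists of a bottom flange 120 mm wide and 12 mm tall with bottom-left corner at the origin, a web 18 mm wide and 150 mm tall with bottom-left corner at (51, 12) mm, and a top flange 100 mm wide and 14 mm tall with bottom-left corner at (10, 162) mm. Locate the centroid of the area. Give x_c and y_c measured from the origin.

x_c = 60.00 mm, y_c = 86.67 mm

Part | A | x̄ᵢ | ȳᵢ | A·x̄ᵢ | A·ȳᵢ
bottom flange | 1440.00 | 60.00 | 6.00 | 86400.00 | 8640.00
web | 2700.00 | 60.00 | 87.00 | 162000.00 | 234900.00
top flange | 1400.00 | 60.00 | 169.00 | 84000.00 | 236600.00
Σ | 5540.00 |  |  | 332400.00 | 480140.00
x_c = 332400.00 / 5540.00 = 60.00 mm
y_c = 480140.00 / 5540.00 = 86.67 mm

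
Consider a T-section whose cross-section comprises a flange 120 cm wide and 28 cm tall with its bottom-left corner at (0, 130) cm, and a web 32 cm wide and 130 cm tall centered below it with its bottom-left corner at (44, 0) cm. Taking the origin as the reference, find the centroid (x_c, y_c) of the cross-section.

Part | A | x̄ᵢ | ȳᵢ | A·x̄ᵢ | A·ȳᵢ
web | 4160.00 | 60.00 | 65.00 | 249600.00 | 270400.00
flange | 3360.00 | 60.00 | 144.00 | 201600.00 | 483840.00
Σ | 7520.00 |  |  | 451200.00 | 754240.00
x_c = 451200.00 / 7520.00 = 60.00 cm
y_c = 754240.00 / 7520.00 = 100.30 cm

x_c = 60.00 cm, y_c = 100.30 cm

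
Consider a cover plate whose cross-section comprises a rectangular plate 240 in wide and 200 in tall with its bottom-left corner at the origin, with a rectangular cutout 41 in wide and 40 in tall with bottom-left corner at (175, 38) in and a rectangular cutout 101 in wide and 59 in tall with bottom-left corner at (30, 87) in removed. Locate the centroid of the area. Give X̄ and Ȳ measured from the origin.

Part | A | x̄ᵢ | ȳᵢ | A·x̄ᵢ | A·ȳᵢ
plate | 48000.00 | 120.00 | 100.00 | 5760000.00 | 4800000.00
hole 1 | -1640.00 | 195.50 | 58.00 | -320620.00 | -95120.00
hole 2 | -5959.00 | 80.50 | 116.50 | -479699.50 | -694223.50
Σ | 40401.00 |  |  | 4959680.50 | 4010656.50
X̄ = 4959680.50 / 40401.00 = 122.76 in
Ȳ = 4010656.50 / 40401.00 = 99.27 in

X̄ = 122.76 in, Ȳ = 99.27 in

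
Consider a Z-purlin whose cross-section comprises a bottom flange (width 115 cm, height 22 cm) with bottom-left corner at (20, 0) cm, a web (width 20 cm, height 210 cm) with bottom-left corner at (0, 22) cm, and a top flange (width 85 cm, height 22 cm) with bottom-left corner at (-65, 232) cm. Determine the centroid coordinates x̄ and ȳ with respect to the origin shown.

Part | A | x̄ᵢ | ȳᵢ | A·x̄ᵢ | A·ȳᵢ
bottom flange | 2530.00 | 77.50 | 11.00 | 196075.00 | 27830.00
web | 4200.00 | 10.00 | 127.00 | 42000.00 | 533400.00
top flange | 1870.00 | -22.50 | 243.00 | -42075.00 | 454410.00
Σ | 8600.00 |  |  | 196000.00 | 1015640.00
x̄ = 196000.00 / 8600.00 = 22.79 cm
ȳ = 1015640.00 / 8600.00 = 118.10 cm

x̄ = 22.79 cm, ȳ = 118.10 cm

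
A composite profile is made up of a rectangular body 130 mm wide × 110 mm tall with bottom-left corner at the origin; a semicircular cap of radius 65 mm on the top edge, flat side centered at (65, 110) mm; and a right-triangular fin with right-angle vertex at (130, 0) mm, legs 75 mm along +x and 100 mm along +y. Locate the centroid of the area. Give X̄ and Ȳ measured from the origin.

Part | A | x̄ᵢ | ȳᵢ | A·x̄ᵢ | A·ȳᵢ
rectangular body | 14300.00 | 65.00 | 55.00 | 929500.00 | 786500.00
semicircular top | 6636.61 | 65.00 | 137.59 | 431379.94 | 913110.93
triangular fin | 3750.00 | 155.00 | 33.33 | 581250.00 | 125000.00
Σ | 24686.61 |  |  | 1942129.94 | 1824610.93
X̄ = 1942129.94 / 24686.61 = 78.67 mm
Ȳ = 1824610.93 / 24686.61 = 73.91 mm

X̄ = 78.67 mm, Ȳ = 73.91 mm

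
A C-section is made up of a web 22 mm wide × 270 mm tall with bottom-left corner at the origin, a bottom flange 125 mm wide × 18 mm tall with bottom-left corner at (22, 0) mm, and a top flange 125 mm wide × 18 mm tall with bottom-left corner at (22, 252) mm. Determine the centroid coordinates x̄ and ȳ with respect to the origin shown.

x̄ = 42.68 mm, ȳ = 135.00 mm

web: A = 22 × 270 = 5940.00, centroid at (11.00, 135.00).
bottom flange: A = 125 × 18 = 2250.00, centroid at (84.50, 9.00).
top flange: A = 125 × 18 = 2250.00, centroid at (84.50, 261.00).
ΣA = 10440.00 mm²
ΣAx̄ = (5940.00)(11.00) + (2250.00)(84.50) + (2250.00)(84.50) = 445590.00 mm³
ΣAȳ = (5940.00)(135.00) + (2250.00)(9.00) + (2250.00)(261.00) = 1409400.00 mm³
x̄ = 445590.00 / 10440.00 = 42.68 mm
ȳ = 1409400.00 / 10440.00 = 135.00 mm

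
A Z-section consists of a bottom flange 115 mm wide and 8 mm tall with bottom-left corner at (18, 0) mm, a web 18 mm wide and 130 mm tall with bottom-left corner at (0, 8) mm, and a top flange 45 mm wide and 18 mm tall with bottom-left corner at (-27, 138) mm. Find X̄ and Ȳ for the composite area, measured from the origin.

bottom flange: A = 115 × 8 = 920.00, centroid at (75.50, 4.00).
web: A = 18 × 130 = 2340.00, centroid at (9.00, 73.00).
top flange: A = 45 × 18 = 810.00, centroid at (-4.50, 147.00).
ΣA = 4070.00 mm²
ΣAX̄ = (920.00)(75.50) + (2340.00)(9.00) + (810.00)(-4.50) = 86875.00 mm³
ΣAȲ = (920.00)(4.00) + (2340.00)(73.00) + (810.00)(147.00) = 293570.00 mm³
X̄ = 86875.00 / 4070.00 = 21.35 mm
Ȳ = 293570.00 / 4070.00 = 72.13 mm

X̄ = 21.35 mm, Ȳ = 72.13 mm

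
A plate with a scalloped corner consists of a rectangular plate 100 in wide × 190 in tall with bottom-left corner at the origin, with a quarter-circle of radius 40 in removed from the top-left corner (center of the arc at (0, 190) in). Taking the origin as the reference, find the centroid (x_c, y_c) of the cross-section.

Part | A | x̄ᵢ | ȳᵢ | A·x̄ᵢ | A·ȳᵢ
plate | 19000.00 | 50.00 | 95.00 | 950000.00 | 1805000.00
removed quarter-circle | -1256.64 | 16.98 | 173.02 | -21333.33 | -217427.71
Σ | 17743.36 |  |  | 928666.67 | 1587572.29
x_c = 928666.67 / 17743.36 = 52.34 in
y_c = 1587572.29 / 17743.36 = 89.47 in

x_c = 52.34 in, y_c = 89.47 in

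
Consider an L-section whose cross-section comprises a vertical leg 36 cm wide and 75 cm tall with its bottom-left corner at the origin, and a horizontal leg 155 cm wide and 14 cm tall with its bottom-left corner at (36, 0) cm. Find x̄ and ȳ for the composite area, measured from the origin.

x̄ = 60.55 cm, ȳ = 23.91 cm

vertical leg: A = 36 × 75 = 2700.00, centroid at (18.00, 37.50).
horizontal leg: A = 155 × 14 = 2170.00, centroid at (113.50, 7.00).
ΣA = 4870.00 cm²
ΣAx̄ = (2700.00)(18.00) + (2170.00)(113.50) = 294895.00 cm³
ΣAȳ = (2700.00)(37.50) + (2170.00)(7.00) = 116440.00 cm³
x̄ = 294895.00 / 4870.00 = 60.55 cm
ȳ = 116440.00 / 4870.00 = 23.91 cm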